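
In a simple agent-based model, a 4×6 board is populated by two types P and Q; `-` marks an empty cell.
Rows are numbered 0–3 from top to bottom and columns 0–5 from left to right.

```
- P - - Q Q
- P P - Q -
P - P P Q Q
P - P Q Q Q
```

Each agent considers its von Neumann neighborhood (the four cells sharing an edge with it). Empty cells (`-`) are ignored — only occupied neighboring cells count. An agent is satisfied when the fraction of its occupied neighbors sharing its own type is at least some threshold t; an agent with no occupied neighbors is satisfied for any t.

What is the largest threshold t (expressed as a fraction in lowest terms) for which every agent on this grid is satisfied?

1/3

Row 0: (0,1)P 1/1 · (0,4)Q 2/2 · (0,5)Q 1/1
Row 1: (1,1)P 2/2 · (1,2)P 2/2 · (1,4)Q 2/2
Row 2: (2,0)P 1/1 · (2,2)P 3/3 · (2,3)P 1/3 · (2,4)Q 3/4 · (2,5)Q 2/2
Row 3: (3,0)P 1/1 · (3,2)P 1/2 · (3,3)Q 1/3 · (3,4)Q 3/3 · (3,5)Q 2/2
The smallest same-type fraction is 1/3 at (2,3), which reduces to 1/3. Any threshold above that leaves this agent unsatisfied.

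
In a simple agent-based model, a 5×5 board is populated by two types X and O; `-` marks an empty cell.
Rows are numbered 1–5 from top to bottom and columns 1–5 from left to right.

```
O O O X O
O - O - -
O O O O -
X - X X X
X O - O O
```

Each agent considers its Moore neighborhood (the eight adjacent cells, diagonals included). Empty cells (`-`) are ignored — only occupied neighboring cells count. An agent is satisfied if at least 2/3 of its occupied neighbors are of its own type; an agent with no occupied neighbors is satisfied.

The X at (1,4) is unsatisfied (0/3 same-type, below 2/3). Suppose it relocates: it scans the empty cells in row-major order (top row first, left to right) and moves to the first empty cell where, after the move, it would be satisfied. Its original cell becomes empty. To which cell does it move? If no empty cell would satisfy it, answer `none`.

(3,5)

Vacating (1,4). Empty cells in order:
  (2,2): 0/8 same-type → still unsatisfied.
  (2,4): 0/5 same-type → still unsatisfied.
  (2,5): 0/2 same-type → still unsatisfied.
  (3,5): 2/3 same-type → satisfied — stop here.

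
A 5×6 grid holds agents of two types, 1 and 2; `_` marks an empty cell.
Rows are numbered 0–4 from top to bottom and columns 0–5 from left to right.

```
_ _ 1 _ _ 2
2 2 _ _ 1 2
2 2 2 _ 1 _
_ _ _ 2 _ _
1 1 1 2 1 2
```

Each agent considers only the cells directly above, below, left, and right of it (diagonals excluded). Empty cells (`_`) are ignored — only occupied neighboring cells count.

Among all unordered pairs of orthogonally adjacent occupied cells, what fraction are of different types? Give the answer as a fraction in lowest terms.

2/7

Scan each occupied cell's neighbors to the right and below so each pair is counted once.
From row 0: 0 unlike of 1 pairs (running 0/1).
From row 1: 1 unlike of 5 pairs (running 1/6).
From row 2: 0 unlike of 2 pairs (running 1/8).
From row 3: 0 unlike of 1 pairs (running 1/9).
From row 4: 3 unlike of 5 pairs (running 4/14).
Total adjacent occupied pairs: 14; unlike-type pairs: 4.
4/14 reduces to 2/7.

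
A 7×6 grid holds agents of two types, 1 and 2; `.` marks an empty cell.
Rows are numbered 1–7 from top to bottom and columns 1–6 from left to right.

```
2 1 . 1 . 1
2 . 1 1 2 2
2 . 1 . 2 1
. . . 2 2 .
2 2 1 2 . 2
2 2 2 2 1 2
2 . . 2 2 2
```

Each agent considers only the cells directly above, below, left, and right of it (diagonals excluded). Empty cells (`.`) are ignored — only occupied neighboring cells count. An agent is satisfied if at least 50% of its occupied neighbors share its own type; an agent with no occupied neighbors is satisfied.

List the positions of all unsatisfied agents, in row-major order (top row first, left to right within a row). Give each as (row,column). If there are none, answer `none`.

Row 1: (1,1)2 1/2 ok · (1,2)1 0/1 unhappy · (1,4)1 1/1 ok · (1,6)1 0/1 unhappy
Row 2: (2,1)2 2/2 ok · (2,3)1 2/2 ok · (2,4)1 2/3 ok · (2,5)2 2/3 ok · (2,6)2 1/3 unhappy
Row 3: (3,1)2 1/1 ok · (3,3)1 1/1 ok · (3,5)2 2/3 ok · (3,6)1 0/2 unhappy
Row 4: (4,4)2 2/2 ok · (4,5)2 2/2 ok
Row 5: (5,1)2 2/2 ok · (5,2)2 2/3 ok · (5,3)1 0/3 unhappy · (5,4)2 2/3 ok · (5,6)2 1/1 ok
Row 6: (6,1)2 3/3 ok · (6,2)2 3/3 ok · (6,3)2 2/3 ok · (6,4)2 3/4 ok · (6,5)1 0/3 unhappy · (6,6)2 2/3 ok
Row 7: (7,1)2 1/1 ok · (7,4)2 2/2 ok · (7,5)2 2/3 ok · (7,6)2 2/2 ok

(1,2), (1,6), (2,6), (3,6), (5,3), (6,5)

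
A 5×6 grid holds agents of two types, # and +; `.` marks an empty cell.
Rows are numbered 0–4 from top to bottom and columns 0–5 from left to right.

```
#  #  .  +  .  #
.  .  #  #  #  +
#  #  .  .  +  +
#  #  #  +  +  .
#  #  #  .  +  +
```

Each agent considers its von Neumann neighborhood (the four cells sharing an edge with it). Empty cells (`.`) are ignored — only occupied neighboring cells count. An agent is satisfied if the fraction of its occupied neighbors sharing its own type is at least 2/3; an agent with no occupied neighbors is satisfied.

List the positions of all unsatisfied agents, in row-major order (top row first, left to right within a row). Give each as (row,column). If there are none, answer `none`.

(0,3), (0,5), (1,4), (1,5), (3,3)

Row 0: (0,0)# 1/1 ok · (0,1)# 1/1 ok · (0,3)+ 0/1 unhappy · (0,5)# 0/1 unhappy
Row 1: (1,2)# 1/1 ok · (1,3)# 2/3 ok · (1,4)# 1/3 unhappy · (1,5)+ 1/3 unhappy
Row 2: (2,0)# 2/2 ok · (2,1)# 2/2 ok · (2,4)+ 2/3 ok · (2,5)+ 2/2 ok
Row 3: (3,0)# 3/3 ok · (3,1)# 4/4 ok · (3,2)# 2/3 ok · (3,3)+ 1/2 unhappy · (3,4)+ 3/3 ok
Row 4: (4,0)# 2/2 ok · (4,1)# 3/3 ok · (4,2)# 2/2 ok · (4,4)+ 2/2 ok · (4,5)+ 1/1 ok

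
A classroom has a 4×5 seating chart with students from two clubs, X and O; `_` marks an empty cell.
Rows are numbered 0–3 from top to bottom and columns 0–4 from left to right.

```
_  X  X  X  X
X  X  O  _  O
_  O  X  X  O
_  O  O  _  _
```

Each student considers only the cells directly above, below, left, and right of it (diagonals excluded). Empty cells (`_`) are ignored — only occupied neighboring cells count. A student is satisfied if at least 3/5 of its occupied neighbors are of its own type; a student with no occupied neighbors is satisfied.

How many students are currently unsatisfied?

9

(0,1)X 2/2 satisfied
(0,2)X 2/3 satisfied
(0,3)X 2/2 satisfied
(0,4)X 1/2 not
(1,0)X 1/1 satisfied
(1,1)X 2/4 not
(1,2)O 0/3 not
(1,4)O 1/2 not
(2,1)O 1/3 not
(2,2)X 1/4 not
(2,3)X 1/2 not
(2,4)O 1/2 not
(3,1)O 2/2 satisfied
(3,2)O 1/2 not
Unsatisfied: (0,4), (1,1), (1,2), (1,4), (2,1), (2,2), (2,3), (2,4), (3,2) — 9 in total.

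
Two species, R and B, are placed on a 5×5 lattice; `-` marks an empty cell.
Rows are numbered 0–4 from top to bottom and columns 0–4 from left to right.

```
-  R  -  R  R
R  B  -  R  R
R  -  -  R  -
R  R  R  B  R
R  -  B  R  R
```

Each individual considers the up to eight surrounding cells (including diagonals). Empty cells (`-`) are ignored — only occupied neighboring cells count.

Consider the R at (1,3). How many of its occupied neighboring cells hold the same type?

Occupied neighbors of (1,3): (0,3)=R, (0,4)=R, (1,4)=R, (2,3)=R.
Same type (R): 4 of 4.

4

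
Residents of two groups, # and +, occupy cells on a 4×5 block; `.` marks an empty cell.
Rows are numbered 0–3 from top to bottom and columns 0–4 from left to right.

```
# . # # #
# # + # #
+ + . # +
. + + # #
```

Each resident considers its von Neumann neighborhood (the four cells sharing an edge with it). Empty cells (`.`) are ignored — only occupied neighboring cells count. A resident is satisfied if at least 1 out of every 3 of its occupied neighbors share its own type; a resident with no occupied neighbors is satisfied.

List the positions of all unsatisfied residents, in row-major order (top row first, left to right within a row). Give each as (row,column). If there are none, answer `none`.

Row 0: (0,0)# 1/1 ✓ · (0,2)# 1/2 ✓ · (0,3)# 3/3 ✓ · (0,4)# 2/2 ✓
Row 1: (1,0)# 2/3 ✓ · (1,1)# 1/3 ✓ · (1,2)+ 0/3 ✗ · (1,3)# 3/4 ✓ · (1,4)# 2/3 ✓
Row 2: (2,0)+ 1/2 ✓ · (2,1)+ 2/3 ✓ · (2,3)# 2/3 ✓ · (2,4)+ 0/3 ✗
Row 3: (3,1)+ 2/2 ✓ · (3,2)+ 1/2 ✓ · (3,3)# 2/3 ✓ · (3,4)# 1/2 ✓

(1,2), (2,4)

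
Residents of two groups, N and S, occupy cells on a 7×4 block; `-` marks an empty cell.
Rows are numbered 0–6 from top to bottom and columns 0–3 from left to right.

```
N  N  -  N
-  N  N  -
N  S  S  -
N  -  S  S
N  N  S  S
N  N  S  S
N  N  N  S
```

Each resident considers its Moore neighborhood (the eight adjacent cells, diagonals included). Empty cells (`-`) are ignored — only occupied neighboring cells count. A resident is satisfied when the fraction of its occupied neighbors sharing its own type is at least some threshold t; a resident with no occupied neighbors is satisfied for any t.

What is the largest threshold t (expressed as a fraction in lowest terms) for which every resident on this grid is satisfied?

1/3

Row 0: (0,0)N 2/2 · (0,1)N 3/3 · (0,3)N 1/1
Row 1: (1,1)N 4/6 · (1,2)N 3/5
Row 2: (2,0)N 2/3 · (2,1)S 2/6 · (2,2)S 3/5
Row 3: (3,0)N 3/4 · (3,2)S 5/6 · (3,3)S 4/4
Row 4: (4,0)N 4/4 · (4,1)N 4/7 · (4,2)S 5/7 · (4,3)S 5/5
Row 5: (5,0)N 5/5 · (5,1)N 6/8 · (5,2)S 4/8 · (5,3)S 4/5
Row 6: (6,0)N 3/3 · (6,1)N 4/5 · (6,2)N 2/5 · (6,3)S 2/3
The smallest same-type fraction is 2/6 at (2,1), which reduces to 1/3. Any threshold above that leaves this resident unsatisfied.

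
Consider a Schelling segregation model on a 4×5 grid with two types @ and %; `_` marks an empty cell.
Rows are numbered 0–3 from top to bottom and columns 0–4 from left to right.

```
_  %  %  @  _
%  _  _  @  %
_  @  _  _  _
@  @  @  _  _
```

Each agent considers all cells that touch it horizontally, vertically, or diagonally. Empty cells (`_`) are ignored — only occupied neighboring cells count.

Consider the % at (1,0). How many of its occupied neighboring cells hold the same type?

1

Occupied neighbors of (1,0): (0,1)=%, (2,1)=@.
Same type (%): 1 of 2.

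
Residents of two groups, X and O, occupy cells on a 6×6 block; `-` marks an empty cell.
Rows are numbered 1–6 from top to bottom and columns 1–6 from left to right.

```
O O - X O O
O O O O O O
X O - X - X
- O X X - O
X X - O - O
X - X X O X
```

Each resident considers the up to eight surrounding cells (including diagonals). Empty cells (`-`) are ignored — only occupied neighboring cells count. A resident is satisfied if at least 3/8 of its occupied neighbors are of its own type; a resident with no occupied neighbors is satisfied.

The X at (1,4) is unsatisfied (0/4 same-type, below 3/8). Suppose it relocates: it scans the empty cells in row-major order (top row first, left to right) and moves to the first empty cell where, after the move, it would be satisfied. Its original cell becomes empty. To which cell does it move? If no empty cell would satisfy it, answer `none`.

Vacating (1,4). Empty cells in order:
  (1,3): 0/4 same-type → still unsatisfied.
  (3,3): 3/8 same-type → satisfied — stop here.

(3,3)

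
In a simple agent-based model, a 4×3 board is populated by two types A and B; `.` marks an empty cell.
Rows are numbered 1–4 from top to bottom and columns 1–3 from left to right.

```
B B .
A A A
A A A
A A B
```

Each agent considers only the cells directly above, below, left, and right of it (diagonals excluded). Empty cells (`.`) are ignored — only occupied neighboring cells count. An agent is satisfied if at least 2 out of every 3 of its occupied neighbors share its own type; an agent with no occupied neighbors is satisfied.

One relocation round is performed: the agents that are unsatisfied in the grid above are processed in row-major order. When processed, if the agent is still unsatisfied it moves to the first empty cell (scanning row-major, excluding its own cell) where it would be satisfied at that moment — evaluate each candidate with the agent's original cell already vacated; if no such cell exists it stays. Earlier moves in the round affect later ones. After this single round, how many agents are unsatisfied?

Initially unsatisfied (in order): (1,1), (1,2), (4,3).
  (1,1): no empty cell satisfies it; stays.
  (1,2): no empty cell satisfies it; stays.
  (4,3): no empty cell satisfies it; stays.
Resulting grid:
B B .
A A A
A A A
A A B
Unsatisfied now: (1,1), (1,2), (4,3).

3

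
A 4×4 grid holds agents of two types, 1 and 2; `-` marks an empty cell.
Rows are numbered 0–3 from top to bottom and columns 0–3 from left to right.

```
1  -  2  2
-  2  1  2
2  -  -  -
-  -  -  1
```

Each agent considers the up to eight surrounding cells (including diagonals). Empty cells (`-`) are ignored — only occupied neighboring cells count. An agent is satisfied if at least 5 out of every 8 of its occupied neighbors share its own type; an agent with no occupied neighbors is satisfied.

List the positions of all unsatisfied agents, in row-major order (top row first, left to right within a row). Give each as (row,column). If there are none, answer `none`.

Row 0: (0,0)1 0/1 not · (0,2)2 3/4 satisfied · (0,3)2 2/3 satisfied
Row 1: (1,1)2 2/4 not · (1,2)1 0/4 not · (1,3)2 2/3 satisfied
Row 2: (2,0)2 1/1 satisfied
Row 3: (3,3)1 0/0 satisfied

(0,0), (1,1), (1,2)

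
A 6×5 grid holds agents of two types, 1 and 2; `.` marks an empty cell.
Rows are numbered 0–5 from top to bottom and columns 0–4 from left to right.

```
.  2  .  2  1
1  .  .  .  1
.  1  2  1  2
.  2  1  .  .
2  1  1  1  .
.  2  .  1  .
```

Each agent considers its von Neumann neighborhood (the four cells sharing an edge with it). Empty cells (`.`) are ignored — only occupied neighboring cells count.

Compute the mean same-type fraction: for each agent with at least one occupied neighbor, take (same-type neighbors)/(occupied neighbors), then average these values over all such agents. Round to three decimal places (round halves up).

0.306

(0,1)2 — no occupied neighbors
(0,3)2 0/1
(0,4)1 1/2
(1,0)1 — no occupied neighbors
(1,4)1 1/2
(2,1)1 0/2
(2,2)2 0/3
(2,3)1 0/2
(2,4)2 0/2
(3,1)2 0/3
(3,2)1 1/3
(4,0)2 0/1
(4,1)1 1/4
(4,2)1 3/3
(4,3)1 2/2
(5,1)2 0/1
(5,3)1 1/1
Sum over 15 agents: 0/1 + 1/2 + 1/2 + 0/2 + 0/3 + 0/2 + 0/2 + 0/3 + 1/3 + 0/1 + 1/4 + 3/3 + 2/2 + 0/1 + 1/1 = 55/12; mean = 55/12 ÷ 15 = 11/36 = 0.305555… → 0.306.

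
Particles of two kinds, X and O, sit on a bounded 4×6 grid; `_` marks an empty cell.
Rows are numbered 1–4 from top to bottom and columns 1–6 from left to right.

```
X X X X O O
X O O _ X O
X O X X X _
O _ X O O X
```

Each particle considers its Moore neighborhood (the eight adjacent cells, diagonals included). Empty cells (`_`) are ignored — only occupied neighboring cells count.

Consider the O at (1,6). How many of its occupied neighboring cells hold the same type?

2

Occupied neighbors of (1,6): (1,5)=O, (2,5)=X, (2,6)=O.
Same type (O): 2 of 3.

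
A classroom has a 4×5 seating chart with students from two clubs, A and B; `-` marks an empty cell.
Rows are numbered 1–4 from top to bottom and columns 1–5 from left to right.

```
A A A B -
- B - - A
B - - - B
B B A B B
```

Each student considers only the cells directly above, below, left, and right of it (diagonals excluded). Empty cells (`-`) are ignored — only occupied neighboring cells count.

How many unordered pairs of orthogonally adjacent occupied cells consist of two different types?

5

Scan each occupied cell's neighbors to the right and below so each pair is counted once.
Row 1: A(1,1)–A(1,2)= A(1,2)–A(1,3)= A(1,2)–B(2,2)≠ A(1,3)–B(1,4)≠  → 2/4 unlike.
Row 2: A(2,5)–B(3,5)≠  → 1/1 unlike.
Row 3: B(3,1)–B(4,1)= B(3,5)–B(4,5)=  → 0/2 unlike.
Row 4: B(4,1)–B(4,2)= B(4,2)–A(4,3)≠ A(4,3)–B(4,4)≠ B(4,4)–B(4,5)=  → 2/4 unlike.
Total adjacent occupied pairs: 11; unlike-type pairs: 5.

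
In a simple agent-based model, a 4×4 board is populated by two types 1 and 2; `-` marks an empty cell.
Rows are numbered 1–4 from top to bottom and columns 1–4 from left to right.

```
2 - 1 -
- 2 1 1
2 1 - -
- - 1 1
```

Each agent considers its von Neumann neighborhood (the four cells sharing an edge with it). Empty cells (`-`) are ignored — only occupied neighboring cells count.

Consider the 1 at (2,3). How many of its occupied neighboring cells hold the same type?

2

Occupied neighbors of (2,3): (1,3)=1, (2,2)=2, (2,4)=1.
Same type (1): 2 of 3.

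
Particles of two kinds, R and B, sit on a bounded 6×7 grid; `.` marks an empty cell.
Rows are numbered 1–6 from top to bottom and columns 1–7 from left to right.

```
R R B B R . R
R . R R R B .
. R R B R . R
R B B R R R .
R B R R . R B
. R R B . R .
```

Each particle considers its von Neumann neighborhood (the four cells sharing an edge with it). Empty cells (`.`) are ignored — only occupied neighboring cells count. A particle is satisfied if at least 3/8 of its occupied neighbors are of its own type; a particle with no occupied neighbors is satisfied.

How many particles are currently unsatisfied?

Row 1: (1,1)R 2/2 ✓ · (1,2)R 1/2 ✓ · (1,3)B 1/3 ✗ · (1,4)B 1/3 ✗ · (1,5)R 1/2 ✓ · (1,7)R 0/0 ✓
Row 2: (2,1)R 1/1 ✓ · (2,3)R 2/3 ✓ · (2,4)R 2/4 ✓ · (2,5)R 3/4 ✓ · (2,6)B 0/1 ✗
Row 3: (3,2)R 1/2 ✓ · (3,3)R 2/4 ✓ · (3,4)B 0/4 ✗ · (3,5)R 2/3 ✓ · (3,7)R 0/0 ✓
Row 4: (4,1)R 1/2 ✓ · (4,2)B 2/4 ✓ · (4,3)B 1/4 ✗ · (4,4)R 2/4 ✓ · (4,5)R 3/3 ✓ · (4,6)R 2/2 ✓
Row 5: (5,1)R 1/2 ✓ · (5,2)B 1/4 ✗ · (5,3)R 2/4 ✓ · (5,4)R 2/3 ✓ · (5,6)R 2/3 ✓ · (5,7)B 0/1 ✗
Row 6: (6,2)R 1/2 ✓ · (6,3)R 2/3 ✓ · (6,4)B 0/2 ✗ · (6,6)R 1/1 ✓
Unsatisfied: (1,3), (1,4), (2,6), (3,4), (4,3), (5,2), (5,7), (6,4) — 8 in total.

8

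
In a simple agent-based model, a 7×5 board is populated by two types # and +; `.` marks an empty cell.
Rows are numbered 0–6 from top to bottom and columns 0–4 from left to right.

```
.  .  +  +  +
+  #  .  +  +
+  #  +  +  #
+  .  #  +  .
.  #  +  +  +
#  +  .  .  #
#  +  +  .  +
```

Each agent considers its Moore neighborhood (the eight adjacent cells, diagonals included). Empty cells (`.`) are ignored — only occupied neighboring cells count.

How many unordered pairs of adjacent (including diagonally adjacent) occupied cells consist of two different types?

27

Scan each occupied cell's neighbors to the right and below (and the two forward diagonals) so each pair is counted once.
From row 0: 1 unlike of 8 pairs (running 1/8).
From row 1: 6 unlike of 12 pairs (running 7/20).
From row 2: 7 unlike of 12 pairs (running 14/32).
From row 3: 4 unlike of 8 pairs (running 18/40).
From row 4: 4 unlike of 8 pairs (running 22/48).
From row 5: 4 unlike of 7 pairs (running 26/55).
From row 6: 1 unlike of 2 pairs (running 27/57).
Total adjacent occupied pairs: 57; unlike-type pairs: 27.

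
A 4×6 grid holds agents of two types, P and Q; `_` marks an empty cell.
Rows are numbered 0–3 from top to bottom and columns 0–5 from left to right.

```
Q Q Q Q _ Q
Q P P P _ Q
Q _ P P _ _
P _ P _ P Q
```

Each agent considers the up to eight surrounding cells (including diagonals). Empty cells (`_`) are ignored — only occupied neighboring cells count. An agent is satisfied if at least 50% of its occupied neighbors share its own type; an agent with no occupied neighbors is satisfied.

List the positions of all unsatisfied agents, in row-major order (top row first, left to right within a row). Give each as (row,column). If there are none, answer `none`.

Row 0: (0,0)Q 2/3 ✓ · (0,1)Q 3/5 ✓ · (0,2)Q 2/5 ✗ · (0,3)Q 1/3 ✗ · (0,5)Q 1/1 ✓
Row 1: (1,0)Q 3/4 ✓ · (1,1)P 2/7 ✗ · (1,2)P 4/7 ✓ · (1,3)P 3/5 ✓ · (1,5)Q 1/1 ✓
Row 2: (2,0)Q 1/3 ✗ · (2,2)P 5/5 ✓ · (2,3)P 5/5 ✓
Row 3: (3,0)P 0/1 ✗ · (3,2)P 2/2 ✓ · (3,4)P 1/2 ✓ · (3,5)Q 0/1 ✗

(0,2), (0,3), (1,1), (2,0), (3,0), (3,5)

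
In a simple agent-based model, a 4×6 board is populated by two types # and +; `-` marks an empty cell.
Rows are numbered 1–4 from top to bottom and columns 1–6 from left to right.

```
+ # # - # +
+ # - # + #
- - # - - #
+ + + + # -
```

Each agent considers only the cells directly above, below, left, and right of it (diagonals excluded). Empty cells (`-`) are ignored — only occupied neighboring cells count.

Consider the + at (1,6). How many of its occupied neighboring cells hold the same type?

Occupied neighbors of (1,6): (2,6)=#, (1,5)=#.
Same type (+): 0 of 2.

0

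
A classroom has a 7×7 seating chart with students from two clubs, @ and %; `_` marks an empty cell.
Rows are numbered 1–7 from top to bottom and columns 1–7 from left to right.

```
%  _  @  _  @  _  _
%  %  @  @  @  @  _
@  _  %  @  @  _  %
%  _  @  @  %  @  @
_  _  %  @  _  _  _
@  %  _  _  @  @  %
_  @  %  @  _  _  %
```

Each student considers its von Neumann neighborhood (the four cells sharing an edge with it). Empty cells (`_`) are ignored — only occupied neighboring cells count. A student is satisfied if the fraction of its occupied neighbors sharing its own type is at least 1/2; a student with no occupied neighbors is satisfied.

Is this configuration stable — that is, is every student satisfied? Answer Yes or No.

No

Row 1: (1,1)% 1/1 satisfied · (1,3)@ 1/1 satisfied · (1,5)@ 1/1 satisfied
Row 2: (2,1)% 2/3 satisfied · (2,2)% 1/2 satisfied · (2,3)@ 2/4 satisfied · (2,4)@ 3/3 satisfied · (2,5)@ 4/4 satisfied · (2,6)@ 1/1 satisfied
Row 3: (3,1)@ 0/2 not · (3,3)% 0/3 not · (3,4)@ 3/4 satisfied · (3,5)@ 2/3 satisfied · (3,7)% 0/1 not
Row 4: (4,1)% 0/1 not · (4,3)@ 1/3 not · (4,4)@ 3/4 satisfied · (4,5)% 0/3 not · (4,6)@ 1/2 satisfied · (4,7)@ 1/2 satisfied
Row 5: (5,3)% 0/2 not · (5,4)@ 1/2 satisfied
Row 6: (6,1)@ 0/1 not · (6,2)% 0/2 not · (6,5)@ 1/1 satisfied · (6,6)@ 1/2 satisfied · (6,7)% 1/2 satisfied
Row 7: (7,2)@ 0/2 not · (7,3)% 0/2 not · (7,4)@ 0/1 not · (7,7)% 1/1 satisfied
For instance (3,1) has only 0/2 same-type neighbors, below 1/2.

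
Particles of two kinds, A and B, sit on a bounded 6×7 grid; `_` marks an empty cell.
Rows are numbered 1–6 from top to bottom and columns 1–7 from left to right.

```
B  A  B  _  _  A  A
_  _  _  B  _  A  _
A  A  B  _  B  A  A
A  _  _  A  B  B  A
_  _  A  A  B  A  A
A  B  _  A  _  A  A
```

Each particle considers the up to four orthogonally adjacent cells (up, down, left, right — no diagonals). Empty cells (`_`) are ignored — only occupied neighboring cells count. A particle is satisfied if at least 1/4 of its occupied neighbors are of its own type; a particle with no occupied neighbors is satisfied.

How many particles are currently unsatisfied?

6

(1,1)B 0/1 ✗
(1,2)A 0/2 ✗
(1,3)B 0/1 ✗
(1,6)A 2/2 ✓
(1,7)A 1/1 ✓
(2,4)B 0/0 ✓
(2,6)A 2/2 ✓
(3,1)A 2/2 ✓
(3,2)A 1/2 ✓
(3,3)B 0/1 ✗
(3,5)B 1/2 ✓
(3,6)A 2/4 ✓
(3,7)A 2/2 ✓
(4,1)A 1/1 ✓
(4,4)A 1/2 ✓
(4,5)B 3/4 ✓
(4,6)B 1/4 ✓
(4,7)A 2/3 ✓
(5,3)A 1/1 ✓
(5,4)A 3/4 ✓
(5,5)B 1/3 ✓
(5,6)A 2/4 ✓
(5,7)A 3/3 ✓
(6,1)A 0/1 ✗
(6,2)B 0/1 ✗
(6,4)A 1/1 ✓
(6,6)A 2/2 ✓
(6,7)A 2/2 ✓
Unsatisfied: (1,1), (1,2), (1,3), (3,3), (6,1), (6,2) — 6 in total.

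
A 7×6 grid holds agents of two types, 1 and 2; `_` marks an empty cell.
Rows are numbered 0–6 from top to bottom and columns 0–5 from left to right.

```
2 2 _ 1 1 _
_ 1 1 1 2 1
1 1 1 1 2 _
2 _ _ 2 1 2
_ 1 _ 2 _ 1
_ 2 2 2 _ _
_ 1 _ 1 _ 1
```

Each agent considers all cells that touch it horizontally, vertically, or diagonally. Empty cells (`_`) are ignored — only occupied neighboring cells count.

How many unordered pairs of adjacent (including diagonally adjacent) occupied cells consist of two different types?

Scan each occupied cell's neighbors to the right and below (and the two forward diagonals) so each pair is counted once.
From row 0: 5 unlike of 11 pairs (running 5/11).
From row 1: 5 unlike of 16 pairs (running 10/27).
From row 2: 6 unlike of 12 pairs (running 16/39).
From row 3: 5 unlike of 7 pairs (running 21/46).
From row 4: 2 unlike of 4 pairs (running 23/50).
From row 5: 4 unlike of 6 pairs (running 27/56).
Total adjacent occupied pairs: 56; unlike-type pairs: 27.

27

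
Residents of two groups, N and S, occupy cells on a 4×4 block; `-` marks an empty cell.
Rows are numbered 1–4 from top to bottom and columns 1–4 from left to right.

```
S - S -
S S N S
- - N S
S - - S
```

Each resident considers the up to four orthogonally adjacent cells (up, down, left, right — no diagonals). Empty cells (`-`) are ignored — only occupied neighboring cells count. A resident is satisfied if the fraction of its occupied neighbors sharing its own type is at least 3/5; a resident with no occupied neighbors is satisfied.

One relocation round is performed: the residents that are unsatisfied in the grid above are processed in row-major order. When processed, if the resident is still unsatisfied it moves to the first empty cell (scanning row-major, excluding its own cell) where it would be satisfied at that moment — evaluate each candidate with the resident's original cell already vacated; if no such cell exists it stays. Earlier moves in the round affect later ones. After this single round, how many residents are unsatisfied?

Initially unsatisfied (in order): (1,3), (2,2), (2,3), (2,4), (3,3).
  (1,3) → (1,2).
  (2,2): now satisfied by earlier moves; stays.
  (2,3): no empty cell satisfies it; stays.
  (2,4) → (1,4).
  (3,3): no empty cell satisfies it; stays.
Resulting grid:
S S - S
S S N -
- - N S
S - - S
Unsatisfied now: (2,3), (3,3), (3,4).

3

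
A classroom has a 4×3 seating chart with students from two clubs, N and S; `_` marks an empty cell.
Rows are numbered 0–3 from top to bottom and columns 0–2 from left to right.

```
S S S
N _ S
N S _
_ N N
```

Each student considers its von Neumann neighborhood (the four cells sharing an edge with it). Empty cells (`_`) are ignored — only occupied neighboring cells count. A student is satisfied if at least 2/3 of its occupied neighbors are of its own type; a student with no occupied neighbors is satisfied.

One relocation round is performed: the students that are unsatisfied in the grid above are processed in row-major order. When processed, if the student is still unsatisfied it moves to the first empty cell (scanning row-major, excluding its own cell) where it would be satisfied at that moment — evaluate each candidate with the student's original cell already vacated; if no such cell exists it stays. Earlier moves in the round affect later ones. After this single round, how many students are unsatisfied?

0

Initially unsatisfied (in order): (0,0), (1,0), (2,0), (2,1), (3,1).
  (0,0) → (1,1).
  (1,0) → (3,0).
  (2,0): no empty cell satisfies it; stays.
  (2,1) → (0,0).
  (3,1): now satisfied by earlier moves; stays.
Resulting grid:
S S S
_ S S
N _ _
N N N
All satisfied now.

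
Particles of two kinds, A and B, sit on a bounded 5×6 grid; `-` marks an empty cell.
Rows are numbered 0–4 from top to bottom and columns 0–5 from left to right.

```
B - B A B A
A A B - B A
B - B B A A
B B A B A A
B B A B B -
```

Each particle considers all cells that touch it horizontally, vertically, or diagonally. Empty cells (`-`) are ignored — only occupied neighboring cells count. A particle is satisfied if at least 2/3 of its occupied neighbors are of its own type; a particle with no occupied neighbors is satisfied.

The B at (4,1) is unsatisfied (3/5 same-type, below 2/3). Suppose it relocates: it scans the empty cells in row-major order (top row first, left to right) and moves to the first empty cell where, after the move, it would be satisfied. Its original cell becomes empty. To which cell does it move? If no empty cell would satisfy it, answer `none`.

Vacating (4,1). Empty cells in order:
  (0,1): 3/5 same-type → still unsatisfied.
  (1,3): 6/8 same-type → satisfied — stop here.

(1,3)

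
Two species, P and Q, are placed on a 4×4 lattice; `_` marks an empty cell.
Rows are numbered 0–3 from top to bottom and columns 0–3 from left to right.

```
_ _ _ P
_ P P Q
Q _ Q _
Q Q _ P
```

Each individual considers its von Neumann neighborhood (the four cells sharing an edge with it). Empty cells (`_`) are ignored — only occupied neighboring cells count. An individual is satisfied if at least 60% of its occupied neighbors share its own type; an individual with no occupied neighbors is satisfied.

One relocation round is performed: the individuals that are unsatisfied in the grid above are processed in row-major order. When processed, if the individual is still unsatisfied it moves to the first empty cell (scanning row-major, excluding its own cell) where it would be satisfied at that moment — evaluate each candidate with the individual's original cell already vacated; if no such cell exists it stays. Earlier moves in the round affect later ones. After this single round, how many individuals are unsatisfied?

0

Initially unsatisfied (in order): (0,3), (1,2), (1,3), (2,2).
  (0,3) → (0,0).
  (1,2) → (0,1).
  (1,3): now satisfied by earlier moves; stays.
  (2,2): now satisfied by earlier moves; stays.
Resulting grid:
P P _ _
_ P _ Q
Q _ Q _
Q Q _ P
All satisfied now.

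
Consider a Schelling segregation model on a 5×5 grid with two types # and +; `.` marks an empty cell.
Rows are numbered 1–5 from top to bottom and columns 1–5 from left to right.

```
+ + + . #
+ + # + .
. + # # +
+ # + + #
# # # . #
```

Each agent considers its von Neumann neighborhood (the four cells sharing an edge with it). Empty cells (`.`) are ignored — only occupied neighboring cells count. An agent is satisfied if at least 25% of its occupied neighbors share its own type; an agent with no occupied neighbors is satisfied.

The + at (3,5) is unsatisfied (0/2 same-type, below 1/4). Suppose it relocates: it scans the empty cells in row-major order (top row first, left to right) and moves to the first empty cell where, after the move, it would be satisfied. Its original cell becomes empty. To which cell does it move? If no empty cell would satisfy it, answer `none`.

(1,4)

Vacating (3,5). Empty cells in order:
  (1,4): 2/3 same-type → satisfied — stop here.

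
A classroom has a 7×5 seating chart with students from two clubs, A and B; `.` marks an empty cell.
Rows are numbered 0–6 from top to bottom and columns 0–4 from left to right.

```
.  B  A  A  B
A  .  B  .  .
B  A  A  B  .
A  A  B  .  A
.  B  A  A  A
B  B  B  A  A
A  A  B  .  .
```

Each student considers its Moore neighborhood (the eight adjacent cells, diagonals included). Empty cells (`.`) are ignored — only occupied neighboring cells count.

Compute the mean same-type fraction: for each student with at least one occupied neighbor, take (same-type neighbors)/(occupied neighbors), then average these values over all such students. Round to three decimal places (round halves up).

0.464

(0,1)B 1/3
(0,2)A 1/3
(0,3)A 1/3
(0,4)B 0/1
(1,0)A 1/3
(1,2)B 2/6
(2,0)B 0/4
(2,1)A 4/7
(2,2)A 2/5
(2,3)B 2/4
(3,0)A 2/4
(3,1)A 4/7
(3,2)B 2/7
(3,4)A 2/3
(4,1)B 4/7
(4,2)A 3/7
(4,3)A 5/7
(4,4)A 4/4
(5,0)B 2/4
(5,1)B 4/7
(5,2)B 3/7
(5,3)A 4/6
(5,4)A 3/3
(6,0)A 1/3
(6,1)A 1/5
(6,2)B 2/4
Sum over 26 students: 1/3 + 1/3 + 1/3 + 0/1 + 1/3 + 2/6 + 0/4 + 4/7 + 2/5 + 2/4 + 2/4 + 4/7 + 2/7 + 2/3 + 4/7 + 3/7 + 5/7 + 4/4 + 2/4 + 4/7 + 3/7 + 4/6 + 3/3 + 1/3 + 1/5 + 2/4 = 1268/105; mean = 1268/105 ÷ 26 = 634/1365 = 0.464468… → 0.464.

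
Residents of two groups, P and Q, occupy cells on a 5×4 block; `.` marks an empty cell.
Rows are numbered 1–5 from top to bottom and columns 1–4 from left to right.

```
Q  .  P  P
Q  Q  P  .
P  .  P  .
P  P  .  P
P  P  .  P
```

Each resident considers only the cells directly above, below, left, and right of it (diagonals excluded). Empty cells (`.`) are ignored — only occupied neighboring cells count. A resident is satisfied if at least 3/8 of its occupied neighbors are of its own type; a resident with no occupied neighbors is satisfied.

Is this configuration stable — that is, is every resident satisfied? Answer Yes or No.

Yes

(1,1)Q 1/1 ✓
(1,3)P 2/2 ✓
(1,4)P 1/1 ✓
(2,1)Q 2/3 ✓
(2,2)Q 1/2 ✓
(2,3)P 2/3 ✓
(3,1)P 1/2 ✓
(3,3)P 1/1 ✓
(4,1)P 3/3 ✓
(4,2)P 2/2 ✓
(4,4)P 1/1 ✓
(5,1)P 2/2 ✓
(5,2)P 2/2 ✓
(5,4)P 1/1 ✓
All meet the threshold, so the configuration is stable.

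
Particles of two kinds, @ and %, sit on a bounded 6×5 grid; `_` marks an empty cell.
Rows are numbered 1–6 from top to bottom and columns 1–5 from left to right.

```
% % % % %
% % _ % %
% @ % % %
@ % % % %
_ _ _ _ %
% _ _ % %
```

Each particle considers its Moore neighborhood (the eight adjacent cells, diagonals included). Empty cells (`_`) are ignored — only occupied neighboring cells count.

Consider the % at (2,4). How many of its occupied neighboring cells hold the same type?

7

Occupied neighbors of (2,4): (1,3)=%, (1,4)=%, (1,5)=%, (2,5)=%, (3,3)=%, (3,4)=%, (3,5)=%.
Same type (%): 7 of 7.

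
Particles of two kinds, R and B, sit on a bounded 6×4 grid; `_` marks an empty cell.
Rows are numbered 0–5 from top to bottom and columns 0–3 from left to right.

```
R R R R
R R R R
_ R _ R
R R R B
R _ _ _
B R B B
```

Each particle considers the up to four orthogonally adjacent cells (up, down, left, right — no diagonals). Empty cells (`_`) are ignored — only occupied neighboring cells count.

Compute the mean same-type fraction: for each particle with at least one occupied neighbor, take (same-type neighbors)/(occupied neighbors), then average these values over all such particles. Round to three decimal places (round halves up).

0.737

(0,0)R 2/2
(0,1)R 3/3
(0,2)R 3/3
(0,3)R 2/2
(1,0)R 2/2
(1,1)R 4/4
(1,2)R 3/3
(1,3)R 3/3
(2,1)R 2/2
(2,3)R 1/2
(3,0)R 2/2
(3,1)R 3/3
(3,2)R 1/2
(3,3)B 0/2
(4,0)R 1/2
(5,0)B 0/2
(5,1)R 0/2
(5,2)B 1/2
(5,3)B 1/1
Sum over 19 particles: 2/2 + 3/3 + 3/3 + 2/2 + 2/2 + 4/4 + 3/3 + 3/3 + 2/2 + 1/2 + 2/2 + 3/3 + 1/2 + 0/2 + 1/2 + 0/2 + 0/2 + 1/2 + 1/1 = 14; mean = 14 ÷ 19 = 14/19 = 0.736842… → 0.737.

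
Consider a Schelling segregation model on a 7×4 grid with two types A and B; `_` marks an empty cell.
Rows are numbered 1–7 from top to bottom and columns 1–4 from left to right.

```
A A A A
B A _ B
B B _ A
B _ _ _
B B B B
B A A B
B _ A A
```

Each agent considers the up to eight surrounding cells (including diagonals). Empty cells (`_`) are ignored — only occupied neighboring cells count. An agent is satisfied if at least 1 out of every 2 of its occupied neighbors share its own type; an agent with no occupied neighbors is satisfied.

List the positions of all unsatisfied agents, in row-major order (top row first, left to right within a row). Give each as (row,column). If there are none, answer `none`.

(2,1), (2,4), (3,4), (6,2), (6,3), (6,4)

Row 1: (1,1)A 2/3 ok · (1,2)A 3/4 ok · (1,3)A 3/4 ok · (1,4)A 1/2 ok
Row 2: (2,1)B 2/5 unhappy · (2,2)A 3/6 ok · (2,4)B 0/3 unhappy
Row 3: (3,1)B 3/4 ok · (3,2)B 3/4 ok · (3,4)A 0/1 unhappy
Row 4: (4,1)B 4/4 ok
Row 5: (5,1)B 3/4 ok · (5,2)B 4/6 ok · (5,3)B 3/5 ok · (5,4)B 2/3 ok
Row 6: (6,1)B 3/4 ok · (6,2)A 2/7 unhappy · (6,3)A 3/7 unhappy · (6,4)B 2/5 unhappy
Row 7: (7,1)B 1/2 ok · (7,3)A 3/4 ok · (7,4)A 2/3 ok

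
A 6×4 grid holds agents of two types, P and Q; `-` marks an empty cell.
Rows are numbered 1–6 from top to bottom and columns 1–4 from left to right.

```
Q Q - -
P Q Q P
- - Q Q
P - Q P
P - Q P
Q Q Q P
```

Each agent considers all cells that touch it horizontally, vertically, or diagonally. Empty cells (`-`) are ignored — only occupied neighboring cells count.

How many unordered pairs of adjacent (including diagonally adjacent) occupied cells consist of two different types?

17

Scan each occupied cell's neighbors to the right and below (and the two forward diagonals) so each pair is counted once.
Row 1: Q(1,1)–Q(1,2)= Q(1,1)–P(2,1)≠ Q(1,1)–Q(2,2)= Q(1,2)–Q(2,2)= Q(1,2)–Q(2,3)= Q(1,2)–P(2,1)≠  → 2/6 unlike.
Row 2: P(2,1)–Q(2,2)≠ Q(2,2)–Q(2,3)= Q(2,2)–Q(3,3)= Q(2,3)–P(2,4)≠ Q(2,3)–Q(3,3)= Q(2,3)–Q(3,4)= P(2,4)–Q(3,4)≠ P(2,4)–Q(3,3)≠  → 4/8 unlike.
Row 3: Q(3,3)–Q(3,4)= Q(3,3)–Q(4,3)= Q(3,3)–P(4,4)≠ Q(3,4)–P(4,4)≠ Q(3,4)–Q(4,3)=  → 2/5 unlike.
Row 4: P(4,1)–P(5,1)= Q(4,3)–P(4,4)≠ Q(4,3)–Q(5,3)= Q(4,3)–P(5,4)≠ P(4,4)–P(5,4)= P(4,4)–Q(5,3)≠  → 3/6 unlike.
Row 5: P(5,1)–Q(6,1)≠ P(5,1)–Q(6,2)≠ Q(5,3)–P(5,4)≠ Q(5,3)–Q(6,3)= Q(5,3)–P(6,4)≠ Q(5,3)–Q(6,2)= P(5,4)–P(6,4)= P(5,4)–Q(6,3)≠  → 5/8 unlike.
Row 6: Q(6,1)–Q(6,2)= Q(6,2)–Q(6,3)= Q(6,3)–P(6,4)≠  → 1/3 unlike.
Total adjacent occupied pairs: 36; unlike-type pairs: 17.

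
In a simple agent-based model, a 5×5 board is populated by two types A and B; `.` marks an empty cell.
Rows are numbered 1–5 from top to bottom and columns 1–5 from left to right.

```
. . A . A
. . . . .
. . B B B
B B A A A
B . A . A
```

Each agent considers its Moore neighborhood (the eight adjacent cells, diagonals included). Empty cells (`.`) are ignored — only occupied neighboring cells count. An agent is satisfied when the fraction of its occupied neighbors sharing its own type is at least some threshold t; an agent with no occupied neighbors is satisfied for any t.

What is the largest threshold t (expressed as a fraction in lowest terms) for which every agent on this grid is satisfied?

Row 1: (1,3)A — no occupied neighbors · (1,5)A — no occupied neighbors
Row 3: (3,3)B 2/4 · (3,4)B 2/5 · (3,5)B 1/3
Row 4: (4,1)B 2/2 · (4,2)B 3/5 · (4,3)A 2/5 · (4,4)A 4/7 · (4,5)A 2/4
Row 5: (5,1)B 2/2 · (5,3)A 2/3 · (5,5)A 2/2
The smallest same-type fraction is 1/3 at (3,5), which reduces to 1/3. Any threshold above that leaves this agent unsatisfied.

1/3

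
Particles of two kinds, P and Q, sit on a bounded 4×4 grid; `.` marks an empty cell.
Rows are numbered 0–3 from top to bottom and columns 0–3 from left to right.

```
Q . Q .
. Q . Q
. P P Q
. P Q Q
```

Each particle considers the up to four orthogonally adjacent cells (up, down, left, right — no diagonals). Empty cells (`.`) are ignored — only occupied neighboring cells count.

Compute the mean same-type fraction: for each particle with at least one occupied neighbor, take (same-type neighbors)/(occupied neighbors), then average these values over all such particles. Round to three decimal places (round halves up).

(0,0)Q — no occupied neighbors
(0,2)Q — no occupied neighbors
(1,1)Q 0/1
(1,3)Q 1/1
(2,1)P 2/3
(2,2)P 1/3
(2,3)Q 2/3
(3,1)P 1/2
(3,2)Q 1/3
(3,3)Q 2/2
Sum over 8 particles: 0/1 + 1/1 + 2/3 + 1/3 + 2/3 + 1/2 + 1/3 + 2/2 = 9/2; mean = 9/2 ÷ 8 = 9/16 = 0.5625 → 0.563.

0.563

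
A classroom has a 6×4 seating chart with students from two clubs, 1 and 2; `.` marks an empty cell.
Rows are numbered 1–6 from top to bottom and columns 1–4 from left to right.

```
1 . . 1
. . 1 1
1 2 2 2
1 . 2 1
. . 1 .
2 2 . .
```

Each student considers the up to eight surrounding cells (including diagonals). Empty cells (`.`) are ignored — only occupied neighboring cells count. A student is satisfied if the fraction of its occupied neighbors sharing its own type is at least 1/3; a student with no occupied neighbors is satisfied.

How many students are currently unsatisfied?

Row 1: (1,1)1 0/0 ✓ · (1,4)1 2/2 ✓
Row 2: (2,3)1 2/5 ✓ · (2,4)1 2/4 ✓
Row 3: (3,1)1 1/2 ✓ · (3,2)2 2/5 ✓ · (3,3)2 3/6 ✓ · (3,4)2 2/5 ✓
Row 4: (4,1)1 1/2 ✓ · (4,3)2 3/5 ✓ · (4,4)1 1/4 ✗
Row 5: (5,3)1 1/3 ✓
Row 6: (6,1)2 1/1 ✓ · (6,2)2 1/2 ✓
Unsatisfied: (4,4) — 1 in total.

1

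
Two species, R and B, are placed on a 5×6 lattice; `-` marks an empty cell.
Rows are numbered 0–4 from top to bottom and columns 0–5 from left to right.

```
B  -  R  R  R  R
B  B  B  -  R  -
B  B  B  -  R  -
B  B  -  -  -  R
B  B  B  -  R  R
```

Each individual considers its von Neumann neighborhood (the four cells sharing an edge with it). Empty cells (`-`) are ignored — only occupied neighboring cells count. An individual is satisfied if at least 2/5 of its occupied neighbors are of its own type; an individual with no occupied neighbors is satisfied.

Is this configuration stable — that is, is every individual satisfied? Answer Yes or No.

Yes

Row 0: (0,0)B 1/1 ok · (0,2)R 1/2 ok · (0,3)R 2/2 ok · (0,4)R 3/3 ok · (0,5)R 1/1 ok
Row 1: (1,0)B 3/3 ok · (1,1)B 3/3 ok · (1,2)B 2/3 ok · (1,4)R 2/2 ok
Row 2: (2,0)B 3/3 ok · (2,1)B 4/4 ok · (2,2)B 2/2 ok · (2,4)R 1/1 ok
Row 3: (3,0)B 3/3 ok · (3,1)B 3/3 ok · (3,5)R 1/1 ok
Row 4: (4,0)B 2/2 ok · (4,1)B 3/3 ok · (4,2)B 1/1 ok · (4,4)R 1/1 ok · (4,5)R 2/2 ok
All meet the threshold, so the configuration is stable.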